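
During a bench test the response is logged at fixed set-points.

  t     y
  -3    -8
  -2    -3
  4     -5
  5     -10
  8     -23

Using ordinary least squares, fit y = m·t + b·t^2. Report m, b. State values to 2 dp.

m = 0.77, b = -0.47

Setting ∂/∂m … = 0 gives: 118·m + 666·b = -224;  666·m + 5074·b = -1886.
(Σt·t = 118, Σt·t^2 = 666, Σt^2·t^2 = 5074, Σt·y = -224, Σt^2·y = -1886.)
Determinant 118·5074 − 666² = 155176.
m = ((-224)·5074 − 666·(-1886))/155176 = 29875/38794; b = (118·(-1886) − 666·(-224))/155176 = -18341/38794.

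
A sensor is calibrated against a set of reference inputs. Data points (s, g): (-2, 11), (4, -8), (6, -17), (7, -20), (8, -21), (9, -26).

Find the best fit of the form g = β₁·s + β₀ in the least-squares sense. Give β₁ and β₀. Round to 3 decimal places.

Forming MᵀM = [[250, 32]; [32, 6]] and Mᵀg = [-698, -81]ᵀ gives MᵀM·[β₁, β₀]ᵀ = Mᵀg.
Δ = 250·6 − 32² = 476.
β₁ = ((-698)·6 − 32·(-81))/476 = -57/17; β₀ = (250·(-81) − 32·(-698))/476 = 149/34.

β₁ = -3.353, β₀ = 4.382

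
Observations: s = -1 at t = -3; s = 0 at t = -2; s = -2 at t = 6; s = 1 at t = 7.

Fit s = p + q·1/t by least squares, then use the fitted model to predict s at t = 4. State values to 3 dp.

Entries of XᵀX: Σ1 = 4, Σ1/t = -11/21, Σ1/t·1/t = 361/882.
For Xᵀs: Σs = -2, Σ1/t·s = 1/7.
Normal equations: [[4, -11/21]; [-11/21, 361/882]]·[p, q]ᵀ = [-2, 1/7]ᵀ.
det = 4·(361/882) − (-11/21)² = 601/441.
p = ((-2)·(361/882) − (-11/21)·(1/7))/(601/441) = -328/601; q = (4·(1/7) − (-11/21)·(-2))/(601/441) = -210/601.
At t = 4: ŝ = (-328/601)·(1) + (-210/601)·(1/4) = -761/1202.

ŝ = -0.633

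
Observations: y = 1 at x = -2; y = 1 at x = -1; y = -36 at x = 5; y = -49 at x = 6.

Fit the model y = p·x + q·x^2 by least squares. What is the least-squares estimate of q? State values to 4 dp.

q = -0.9687

AᵀA·[p, q]ᵀ = Aᵀy reads: 66·p + 332·q = -477;  332·p + 1938·q = -2659.
(Σx·x = 66, Σx·x^2 = 332, Σx^2·x^2 = 1938, Σx·y = -477, Σx^2·y = -2659.)
Eliminating q: 1938·(row 1) − 332·(row 2) gives 17684·p = 1938·(-477) − 332·(-2659) = -41638, so p = -20819/8842.
Then q = ((-2659) − 332·(-20819/8842))/1938 = -8565/8842.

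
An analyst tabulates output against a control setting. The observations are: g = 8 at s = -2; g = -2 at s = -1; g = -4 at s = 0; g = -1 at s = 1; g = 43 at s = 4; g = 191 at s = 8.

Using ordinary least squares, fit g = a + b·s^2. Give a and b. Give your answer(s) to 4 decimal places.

Forming AᵀA = [[6, 86]; [86, 4370]] and Aᵀg = [235, 12941]ᵀ gives AᵀA·[a, b]ᵀ = Aᵀg.
det = 6·4370 − 86² = 18824.
a = (235·4370 − 86·12941)/18824 = -10747/2353; b = (6·12941 − 86·235)/18824 = 14359/4706.

a = -4.5674, b = 3.0512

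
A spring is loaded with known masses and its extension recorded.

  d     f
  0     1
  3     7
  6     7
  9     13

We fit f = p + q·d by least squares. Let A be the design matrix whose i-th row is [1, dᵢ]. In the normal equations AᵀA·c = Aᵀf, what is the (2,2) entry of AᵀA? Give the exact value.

126

Row 2 ↔ basis d, column 2 ↔ basis d, so (AᵀA)_{2,2} = Σᵢ (d)·(d) = (0)·(0) + (3)·(3) + (6)·(6) + (9)·(9) = 126.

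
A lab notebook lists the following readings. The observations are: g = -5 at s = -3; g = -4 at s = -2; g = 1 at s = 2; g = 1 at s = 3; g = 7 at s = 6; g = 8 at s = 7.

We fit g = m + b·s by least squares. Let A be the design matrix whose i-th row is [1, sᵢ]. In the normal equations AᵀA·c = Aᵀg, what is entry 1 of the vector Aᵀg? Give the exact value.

Entry 1 ↔ basis 1, so (Aᵀg)_{1} = Σᵢ gᵢ = (1)·(-5) + (1)·(-4) + (1)·(1) + (1)·(1) + (1)·(7) + (1)·(8) = 8.

8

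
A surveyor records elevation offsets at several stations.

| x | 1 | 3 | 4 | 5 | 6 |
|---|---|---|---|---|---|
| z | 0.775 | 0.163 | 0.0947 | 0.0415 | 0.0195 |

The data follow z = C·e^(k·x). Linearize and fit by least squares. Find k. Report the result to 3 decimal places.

Let Y = ln z. Fitting Y = k·x + ln C by least squares:
AᵀA = [[87.0000, 19.0000]; [19.0000, 5]], rhs = [-54.6594, -11.5453]ᵀ  (here Σx = 19.0000, Σ(x)² = 87.0000, Σln z = -11.5453, Σx·ln z = -54.6594).
Δ = 87.0000·5 − (19.0000)² = 74.0000; k = (-54.6594·5 − 19.0000·-11.5453)/74.0000 = -0.72886, ln C = (87.0000·-11.5453 − 19.0000·-54.6594)/74.0000 = 0.46060.

k = -0.729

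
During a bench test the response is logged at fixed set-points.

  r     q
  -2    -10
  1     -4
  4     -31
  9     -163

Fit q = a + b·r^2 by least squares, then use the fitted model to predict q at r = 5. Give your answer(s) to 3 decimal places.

Compute the Gram sums: Σ1 = 4, Σr^2 = 102, Σr^2·r^2 = 6834.
Moment sums: Σq = -208, Σr^2·q = -13743.
Eliminating b: 6834·(row 1) − 102·(row 2) gives 16932·a = 6834·(-208) − 102·(-13743) = -19686, so a = -193/166.
Then b = ((-13743) − 102·(-193/166))/6834 = -2813/1411.
At r = 5: q̂ = (-193/166)·(1) + (-2813/1411)·(25) = -143931/2822.

q̂ = -51.003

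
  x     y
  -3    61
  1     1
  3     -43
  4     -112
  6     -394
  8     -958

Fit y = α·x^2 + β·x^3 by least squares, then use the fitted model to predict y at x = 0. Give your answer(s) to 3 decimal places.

ŷ = 0.000

Compute the Gram sums: Σx^2·x^2 = 5811, Σx^2·x^3 = 41569, Σx^3·x^3 = 314355.
Right-hand side: Σx^2·y = -77125, Σx^3·y = -585575.
So MᵀM·[α, β]ᵀ = Mᵀy: [[5811, 41569]; [41569, 314355]]·[α, β]ᵀ = [-77125, -585575]ᵀ.
Δ = 5811·314355 − 41569² = 98735144.
α = ((-77125)·314355 − 41569·(-585575))/98735144 = 12142225/12341893; β = (5811·(-585575) − 41569·(-77125))/98735144 = -24595900/12341893.
At x = 0: ŷ = (12142225/12341893)·(0) + (-24595900/12341893)·(0) = 0.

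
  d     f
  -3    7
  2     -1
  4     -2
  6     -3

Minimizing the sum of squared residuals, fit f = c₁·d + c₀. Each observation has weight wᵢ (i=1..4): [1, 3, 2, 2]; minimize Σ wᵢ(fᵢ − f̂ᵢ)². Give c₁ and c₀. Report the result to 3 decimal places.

With design matrix X, XᵀWX = [[125, 23]; [23, 8]] and XᵀWf = [-79, -6]ᵀ.
det = 125·8 − 23² = 471.
c₁ = ((-79)·8 − 23·(-6))/471 = -494/471; c₀ = (125·(-6) − 23·(-79))/471 = 1067/471.

c₁ = -1.049, c₀ = 2.265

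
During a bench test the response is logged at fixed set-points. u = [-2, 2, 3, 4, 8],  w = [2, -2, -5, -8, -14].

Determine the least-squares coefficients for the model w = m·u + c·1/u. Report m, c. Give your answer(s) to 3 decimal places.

m = -1.864, c = 2.761

The normal equations are: 97·m + 5·c = -167;  5·m + (397/576)·c = -89/12.
(Σu·u = 97, Σu·1/u = 5, Σ1/u·1/u = 397/576, Σu·w = -167, Σ1/u·w = -89/12.)
Eliminating c: (397/576)·(row 1) − 5·(row 2) gives (24109/576)·m = (397/576)·(-167) − 5·(-89/12) = -44939/576, so m = -44939/24109.
Then c = ((-89/12) − 5·(-44939/24109))/(397/576) = 66576/24109.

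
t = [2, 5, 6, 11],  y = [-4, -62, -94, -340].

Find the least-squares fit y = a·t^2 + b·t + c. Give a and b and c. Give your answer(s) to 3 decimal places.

Setting ∂/∂a … = 0 gives: 16578·a + 1680·b + 186·c = -46090;  1680·a + 186·b + 24·c = -4622;  186·a + 24·b + 4·c = -500.
(Σt^2·t^2 = 16578, Σt^2·t = 1680, Σt^2 = 186, Σt·t = 186, Σt = 24, Σ1 = 4, Σt^2·y = -46090, Σt·y = -4622, Σy = -500.)
Inverting the 3×3 Gram matrix, [a, b, c]ᵀ = [-7412/2487, 3487/2487, 4287/829]ᵀ.

a = -2.980, b = 1.402, c = 5.171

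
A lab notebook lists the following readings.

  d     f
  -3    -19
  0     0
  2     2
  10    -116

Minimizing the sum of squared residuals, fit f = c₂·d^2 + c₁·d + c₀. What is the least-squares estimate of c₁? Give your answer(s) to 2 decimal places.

c₁ = 2.64

Sums needed: Σd^2·d^2 = 10097, Σd^2·d = 981, Σd^2 = 113, Σd·d = 113, Σd = 9, Σ1 = 4.
Moment sums: Σd^2·f = -11763, Σd·f = -1099, Σf = -133.
So AᵀA·[c₂, c₁, c₀]ᵀ = Aᵀf: [[10097, 981, 113]; [981, 113, 9]; [113, 9, 4]]·[c₂, c₁, c₀]ᵀ = [-11763, -1099, -133]ᵀ.
Solving the 3×3 system (Gaussian elimination) gives c₂ = -32263/22450, c₁ = 59221/22450, c₀ = 3172/2245.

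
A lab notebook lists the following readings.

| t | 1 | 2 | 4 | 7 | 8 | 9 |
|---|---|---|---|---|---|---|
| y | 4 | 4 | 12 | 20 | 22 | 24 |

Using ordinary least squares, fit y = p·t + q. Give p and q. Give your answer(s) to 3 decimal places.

The normal system AᵀA·[p, q]ᵀ = Aᵀy is [[215, 31]; [31, 6]]·[p, q]ᵀ = [592, 86]ᵀ.
Δ = 215·6 − 31² = 329.
p = (592·6 − 31·86)/329 = 886/329; q = (215·86 − 31·592)/329 = 138/329.

p = 2.693, q = 0.419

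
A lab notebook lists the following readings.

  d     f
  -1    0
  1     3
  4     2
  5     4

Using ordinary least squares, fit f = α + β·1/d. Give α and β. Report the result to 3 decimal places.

α = 2.070, β = 1.602

Normal-equation sums: Σ1 = 4, Σ1/d = 9/20, Σ1/d·1/d = 841/400.
Moment sums: Σf = 9, Σ1/d·f = 43/10.
Eliminating β: (841/400)·(row 1) − (9/20)·(row 2) gives (3283/400)·α = (841/400)·9 − (9/20)·(43/10) = 1359/80, so α = 6795/3283.
Then β = ((43/10) − (9/20)·(6795/3283))/(841/400) = 5260/3283.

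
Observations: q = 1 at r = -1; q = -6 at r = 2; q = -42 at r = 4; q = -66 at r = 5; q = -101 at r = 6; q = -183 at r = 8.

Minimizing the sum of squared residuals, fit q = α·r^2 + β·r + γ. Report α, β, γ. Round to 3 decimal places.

With design matrix A, AᵀA = [[6290, 924, 146]; [924, 146, 24]; [146, 24, 6]] and Aᵀq = [-17693, -2581, -397]ᵀ.
Row-reducing yields α = -4801/1595, β = 9701/15950, γ = 74081/15950.

α = -3.010, β = 0.608, γ = 4.645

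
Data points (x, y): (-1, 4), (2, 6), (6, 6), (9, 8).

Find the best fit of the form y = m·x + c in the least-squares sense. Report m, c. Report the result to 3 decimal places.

m = 0.345, c = 4.621

Entries of AᵀA: Σx·x = 122, Σx = 16, Σ1 = 4.
For Aᵀy: Σx·y = 116, Σy = 24.
Determinant 122·4 − 16² = 232.
m = (116·4 − 16·24)/232 = 10/29; c = (122·24 − 16·116)/232 = 134/29.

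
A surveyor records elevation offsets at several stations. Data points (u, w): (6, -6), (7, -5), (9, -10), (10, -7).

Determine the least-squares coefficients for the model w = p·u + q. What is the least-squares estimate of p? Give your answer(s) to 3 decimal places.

p = -0.700

Compute the Gram sums: Σu·u = 266, Σu = 32, Σ1 = 4.
And Σu·w = -231, Σw = -28.
Eliminating q: 4·(row 1) − 32·(row 2) gives 40·p = 4·(-231) − 32·(-28) = -28, so p = -7/10.
Then q = ((-28) − 32·(-7/10))/4 = -7/5.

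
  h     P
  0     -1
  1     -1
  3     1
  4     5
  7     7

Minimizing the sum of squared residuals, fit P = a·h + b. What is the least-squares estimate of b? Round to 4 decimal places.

Entries of XᵀX: Σh·h = 75, Σh = 15, Σ1 = 5.
Right-hand side: Σh·P = 71, ΣP = 11.
XᵀX·[a, b]ᵀ = XᵀP becomes [[75, 15]; [15, 5]]·[a, b]ᵀ = [71, 11]ᵀ.
Δ = 75·5 − 15² = 150.
a = (71·5 − 15·11)/150 = 19/15; b = (75·11 − 15·71)/150 = -8/5.

b = -1.6000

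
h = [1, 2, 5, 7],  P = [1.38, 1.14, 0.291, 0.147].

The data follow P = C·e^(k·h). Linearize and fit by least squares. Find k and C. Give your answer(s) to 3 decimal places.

k = -0.391, C = 2.205

Let Y = ln P. Fitting Y = k·h + ln C by least squares:
Over the data: Σh = 15.0000, Σ(h)² = 79.0000, Σln P = -2.6986, Σh·ln P = -19.0093.
Normal system: [[79.0000, 15.0000]; [15.0000, 4]]·[k, ln C]ᵀ = [-19.0093, -2.6986]ᵀ.
Slope k = (n·Σh·ln P − Σh·Σln P)/(n·Σ(h)² − (Σh)²) = (4·-19.0093 − 15.0000·-2.6986)/91.0000 = -0.39074; ln C = (Σln P − k·Σh)/n = 0.79062, so C = exp(0.79062) = 2.20476.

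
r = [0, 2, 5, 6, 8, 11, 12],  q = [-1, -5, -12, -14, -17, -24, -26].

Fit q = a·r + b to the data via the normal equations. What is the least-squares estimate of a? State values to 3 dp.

a = -2.075

From the data, Σr·r = 394, Σr = 44, Σ1 = 7.
Right-hand side: Σr·q = -866, Σq = -99.
So MᵀM·[a, b]ᵀ = Mᵀq: [[394, 44]; [44, 7]]·[a, b]ᵀ = [-866, -99]ᵀ.
Eliminating b: 7·(row 1) − 44·(row 2) gives 822·a = 7·(-866) − 44·(-99) = -1706, so a = -853/411.
Then b = ((-99) − 44·(-853/411))/7 = -451/411.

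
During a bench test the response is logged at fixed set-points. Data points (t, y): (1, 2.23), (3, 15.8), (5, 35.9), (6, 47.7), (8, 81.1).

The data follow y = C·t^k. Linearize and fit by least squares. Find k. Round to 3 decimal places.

k = 1.717

Taking logs, ln y = k·ln t + ln C, so regress ln y on ln t.
AᵀA = [[11.3317, 6.5793]; [6.5793, 5]], rhs = [24.8607, 15.4034]ᵀ  (here Σln t = 6.5793, Σ(ln t)² = 11.3317, Σln y = 15.4034, Σln t·ln y = 24.8607).
Slope k = (n·Σln t·ln y − Σln t·Σln y)/(n·Σ(ln t)² − (Σln t)²) = (5·24.8607 − 6.5793·15.4034)/13.3720 = 1.71710; ln C = (Σln y − k·Σln t)/n = 0.82123.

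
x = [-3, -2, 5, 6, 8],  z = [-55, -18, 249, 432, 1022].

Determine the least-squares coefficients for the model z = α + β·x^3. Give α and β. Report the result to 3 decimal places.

α = -1.094, β = 1.999

Sums needed: Σ1 = 5, Σx^3 = 818, Σx^3·x^3 = 325218.
Moment sums: Σz = 1630, Σx^3·z = 649330.
So MᵀM·[α, β]ᵀ = Mᵀz: [[5, 818]; [818, 325218]]·[α, β]ᵀ = [1630, 649330]ᵀ.
Determinant 5·325218 − 818² = 956966.
α = (1630·325218 − 818·649330)/956966 = -523300/478483; β = (5·649330 − 818·1630)/956966 = 956655/478483.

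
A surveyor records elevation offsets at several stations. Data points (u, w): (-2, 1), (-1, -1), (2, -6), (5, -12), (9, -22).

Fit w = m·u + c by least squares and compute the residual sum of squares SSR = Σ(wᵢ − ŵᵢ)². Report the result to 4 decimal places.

SSR = 2.5394

The normal system MᵀM·[m, c]ᵀ = Mᵀw is [[115, 13]; [13, 5]]·[m, c]ᵀ = [-271, -40]ᵀ.
det = 115·5 − 13² = 406.
m = ((-271)·5 − 13·(-40))/406 = -835/406; c = (115·(-40) − 13·(-271))/406 = -1077/406.
Residuals: -187/406, -82/203, 311/406, 190/203, -170/203; SSR = 1031/406.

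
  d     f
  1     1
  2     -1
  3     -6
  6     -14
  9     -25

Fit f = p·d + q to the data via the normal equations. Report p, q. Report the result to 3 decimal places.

Sums needed: Σd·d = 131, Σd = 21, Σ1 = 5.
Right-hand side: Σd·f = -328, Σf = -45.
So XᵀX·[p, q]ᵀ = Xᵀf: [[131, 21]; [21, 5]]·[p, q]ᵀ = [-328, -45]ᵀ.
Determinant 131·5 − 21² = 214.
p = ((-328)·5 − 21·(-45))/214 = -695/214; q = (131·(-45) − 21·(-328))/214 = 993/214.

p = -3.248, q = 4.640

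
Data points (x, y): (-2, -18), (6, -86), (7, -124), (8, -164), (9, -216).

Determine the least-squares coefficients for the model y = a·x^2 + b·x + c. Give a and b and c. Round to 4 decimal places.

Compute the Gram sums: Σx^2·x^2 = 14370, Σx^2·x = 1792, Σx^2 = 234, Σx·x = 234, Σx = 28, Σ1 = 5.
For Aᵀy: Σx^2·y = -37236, Σx·y = -4604, Σy = -608.
Row-reducing yields a = -125506/39991, b = 23106/5713, c = 105020/39991.

a = -3.1384, b = 4.0445, c = 2.6261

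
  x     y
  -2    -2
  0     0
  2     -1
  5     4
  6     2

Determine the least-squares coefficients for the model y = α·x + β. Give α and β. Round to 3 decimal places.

α = 0.612, β = -0.746

Setting ∂/∂α … = 0 gives: 69·α + 11·β = 34;  11·α + 5·β = 3.
(Σx·x = 69, Σx = 11, Σ1 = 5, Σx·y = 34, Σy = 3.)
det = 69·5 − 11² = 224.
α = (34·5 − 11·3)/224 = 137/224; β = (69·3 − 11·34)/224 = -167/224.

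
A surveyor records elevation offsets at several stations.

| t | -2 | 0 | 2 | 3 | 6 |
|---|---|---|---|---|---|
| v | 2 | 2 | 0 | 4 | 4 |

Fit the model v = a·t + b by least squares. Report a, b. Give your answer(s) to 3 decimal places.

From the data, Σt·t = 53, Σt = 9, Σ1 = 5.
And Σt·v = 32, Σv = 12.
So AᵀA·[a, b]ᵀ = Aᵀv: [[53, 9]; [9, 5]]·[a, b]ᵀ = [32, 12]ᵀ.
det = 53·5 − 9² = 184.
a = (32·5 − 9·12)/184 = 13/46; b = (53·12 − 9·32)/184 = 87/46.

a = 0.283, b = 1.891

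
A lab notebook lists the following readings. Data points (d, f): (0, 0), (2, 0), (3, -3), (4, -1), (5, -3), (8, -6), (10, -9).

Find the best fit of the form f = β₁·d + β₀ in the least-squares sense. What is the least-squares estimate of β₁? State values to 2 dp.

Compute the Gram sums: Σd·d = 218, Σd = 32, Σ1 = 7.
Right-hand side: Σd·f = -166, Σf = -22.
So AᵀA·[β₁, β₀]ᵀ = Aᵀf: [[218, 32]; [32, 7]]·[β₁, β₀]ᵀ = [-166, -22]ᵀ.
Eliminating β₀: 7·(row 1) − 32·(row 2) gives 502·β₁ = 7·(-166) − 32·(-22) = -458, so β₁ = -229/251.
Then β₀ = ((-22) − 32·(-229/251))/7 = 258/251.

β₁ = -0.91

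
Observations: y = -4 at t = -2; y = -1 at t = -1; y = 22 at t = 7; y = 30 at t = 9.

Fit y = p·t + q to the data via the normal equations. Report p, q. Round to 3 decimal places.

AᵀA·[p, q]ᵀ = Aᵀy reads: 135·p + 13·q = 433;  13·p + 4·q = 47.
det = 135·4 − 13² = 371.
p = (433·4 − 13·47)/371 = 1121/371; q = (135·47 − 13·433)/371 = 716/371.

p = 3.022, q = 1.930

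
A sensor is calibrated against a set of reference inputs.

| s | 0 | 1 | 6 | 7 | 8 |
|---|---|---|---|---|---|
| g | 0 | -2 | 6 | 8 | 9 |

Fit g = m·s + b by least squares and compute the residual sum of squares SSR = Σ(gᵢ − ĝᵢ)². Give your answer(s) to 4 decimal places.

SSR = 5.7444

From the data, Σs·s = 150, Σs = 22, Σ1 = 5.
Right-hand side: Σs·g = 162, Σg = 21.
Normal equations: [[150, 22]; [22, 5]]·[m, b]ᵀ = [162, 21]ᵀ.
Determinant 150·5 − 22² = 266.
m = (162·5 − 22·21)/266 = 174/133; b = (150·21 − 22·162)/266 = -207/133.
Residuals: 207/133, -233/133, -39/133, 53/133, 12/133; SSR = 764/133.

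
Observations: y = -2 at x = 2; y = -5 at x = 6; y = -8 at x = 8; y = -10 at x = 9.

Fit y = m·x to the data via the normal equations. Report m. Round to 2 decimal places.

m = -1.02

Sums needed: Σx·x = 185.
And Σx·y = -188.
AᵀA·[m]ᵀ = Aᵀy becomes [[185]]·[m]ᵀ = [-188]ᵀ.
Hence m = -188 / 185 ≈ -1.01622.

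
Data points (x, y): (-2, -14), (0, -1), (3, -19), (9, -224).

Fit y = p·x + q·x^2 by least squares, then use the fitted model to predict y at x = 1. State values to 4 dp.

ŷ = -1.0749

Normal-equation sums: Σx·x = 94, Σx·x^2 = 748, Σx^2·x^2 = 6658.
And Σx·y = -2045, Σx^2·y = -18371.
Determinant 94·6658 − 748² = 66348.
p = ((-2045)·6658 − 748·(-18371))/66348 = 20983/11058; q = (94·(-18371) − 748·(-2045))/66348 = -32869/11058.
At x = 1: ŷ = (20983/11058)·(1) + (-32869/11058)·(1) = -1981/1843.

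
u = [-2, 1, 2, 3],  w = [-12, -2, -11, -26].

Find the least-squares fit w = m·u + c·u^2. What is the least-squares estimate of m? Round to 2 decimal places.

m = 0.23

Normal-equation sums: Σu·u = 18, Σu·u^2 = 28, Σu^2·u^2 = 114.
Moment sums: Σu·w = -78, Σu^2·w = -328.
Normal equations: [[18, 28]; [28, 114]]·[m, c]ᵀ = [-78, -328]ᵀ.
Δ = 18·114 − 28² = 1268.
m = ((-78)·114 − 28·(-328))/1268 = 73/317; c = (18·(-328) − 28·(-78))/1268 = -930/317.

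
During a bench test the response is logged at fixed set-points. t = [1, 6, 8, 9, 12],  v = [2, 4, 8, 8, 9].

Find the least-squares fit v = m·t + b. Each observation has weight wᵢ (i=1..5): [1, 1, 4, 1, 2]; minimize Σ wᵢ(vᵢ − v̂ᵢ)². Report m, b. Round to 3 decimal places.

The normal system AᵀWA·[m, b]ᵀ = AᵀWv is [[662, 72]; [72, 9]]·[m, b]ᵀ = [570, 64]ᵀ.
det = 662·9 − 72² = 774.
m = (570·9 − 72·64)/774 = 29/43; b = (662·64 − 72·570)/774 = 664/387.

m = 0.674, b = 1.716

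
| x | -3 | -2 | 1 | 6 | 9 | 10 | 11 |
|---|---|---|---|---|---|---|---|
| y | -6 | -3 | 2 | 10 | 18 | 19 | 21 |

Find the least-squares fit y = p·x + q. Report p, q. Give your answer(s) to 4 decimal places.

The normal system AᵀA·[p, q]ᵀ = Aᵀy is [[352, 32]; [32, 7]]·[p, q]ᵀ = [669, 61]ᵀ.
det = 352·7 − 32² = 1440.
p = (669·7 − 32·61)/1440 = 2731/1440; q = (352·61 − 32·669)/1440 = 2/45.

p = 1.8965, q = 0.0444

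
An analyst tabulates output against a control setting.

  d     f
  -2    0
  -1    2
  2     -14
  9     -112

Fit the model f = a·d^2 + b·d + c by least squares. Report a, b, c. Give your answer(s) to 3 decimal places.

a = -0.951, b = -3.634, c = -2.337

Sums needed: Σd^2·d^2 = 6594, Σd^2·d = 728, Σd^2 = 90, Σd·d = 90, Σd = 8, Σ1 = 4.
Right-hand side: Σd^2·f = -9126, Σd·f = -1038, Σf = -124.
So AᵀA·[a, b, c]ᵀ = Aᵀf: [[6594, 728, 90]; [728, 90, 8]; [90, 8, 4]]·[a, b, c]ᵀ = [-9126, -1038, -124]ᵀ.
Inverting the 3×3 Gram matrix, [a, b, c]ᵀ = [-17972/18901, -68691/18901, -44179/18901]ᵀ.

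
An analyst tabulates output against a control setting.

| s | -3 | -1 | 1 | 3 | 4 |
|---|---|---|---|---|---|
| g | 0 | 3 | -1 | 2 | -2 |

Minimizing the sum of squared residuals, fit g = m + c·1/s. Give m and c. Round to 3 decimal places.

m = 0.487, c = -1.731

MᵀM·[m, c]ᵀ = Mᵀg reads: 5·m + (1/4)·c = 2;  (1/4)·m + (329/144)·c = -23/6.
det = 5·(329/144) − (1/4)² = 409/36.
m = (2·(329/144) − (1/4)·(-23/6))/(409/36) = 199/409; c = (5·(-23/6) − (1/4)·2)/(409/36) = -708/409.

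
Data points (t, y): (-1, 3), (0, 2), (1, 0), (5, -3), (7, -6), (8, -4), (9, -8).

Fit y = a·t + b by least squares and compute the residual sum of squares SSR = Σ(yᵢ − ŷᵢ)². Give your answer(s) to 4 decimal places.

MᵀM·[a, b]ᵀ = Mᵀy reads: 221·a + 29·b = -164;  29·a + 7·b = -16.
det = 221·7 − 29² = 706.
a = ((-164)·7 − 29·(-16))/706 = -342/353; b = (221·(-16) − 29·(-164))/706 = 610/353.
Residuals: 107/353, 96/353, -268/353, 41/353, -334/353, 714/353, -356/353; SSR = 2386/353.

SSR = 6.7592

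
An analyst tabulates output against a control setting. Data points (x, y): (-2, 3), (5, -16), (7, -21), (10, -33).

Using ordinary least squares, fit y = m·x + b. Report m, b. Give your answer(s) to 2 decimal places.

The normal system AᵀA·[m, b]ᵀ = Aᵀy is [[178, 20]; [20, 4]]·[m, b]ᵀ = [-563, -67]ᵀ.
det = 178·4 − 20² = 312.
m = ((-563)·4 − 20·(-67))/312 = -38/13; b = (178·(-67) − 20·(-563))/312 = -111/52.

m = -2.92, b = -2.13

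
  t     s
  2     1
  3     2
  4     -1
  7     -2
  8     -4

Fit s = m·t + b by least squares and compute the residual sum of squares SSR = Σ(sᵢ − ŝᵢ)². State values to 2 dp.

SSR = 3.40

Setting ∂/∂m … = 0 gives: 142·m + 24·b = -42;  24·m + 5·b = -4.
(Σt·t = 142, Σt = 24, Σ1 = 5, Σt·s = -42, Σs = -4.)
Determinant 142·5 − 24² = 134.
m = ((-42)·5 − 24·(-4))/134 = -57/67; b = (142·(-4) − 24·(-42))/134 = 220/67.
Residuals: -39/67, 85/67, -59/67, 45/67, -32/67; SSR = 228/67.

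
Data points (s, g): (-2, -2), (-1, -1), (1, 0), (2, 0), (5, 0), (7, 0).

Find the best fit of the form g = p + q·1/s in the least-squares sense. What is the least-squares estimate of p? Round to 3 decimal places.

Entries of XᵀX: Σ1 = 6, Σ1/s = 12/35, Σ1/s·1/s = 6273/2450.
For Xᵀg: Σg = -3, Σ1/s·g = 2.
So XᵀX·[p, q]ᵀ = Xᵀg: [[6, 12/35]; [12/35, 6273/2450]]·[p, q]ᵀ = [-3, 2]ᵀ.
det = 6·(6273/2450) − (12/35)² = 747/49.
p = ((-3)·(6273/2450) − (12/35)·2)/(747/49) = -6833/12450; q = (6·2 − (12/35)·(-3))/(747/49) = 1064/1245.

p = -0.549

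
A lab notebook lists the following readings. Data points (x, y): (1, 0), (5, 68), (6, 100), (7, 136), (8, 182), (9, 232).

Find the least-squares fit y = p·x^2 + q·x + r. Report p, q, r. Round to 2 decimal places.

The normal equations are: 14980·p + 1926·q + 256·r = 42404;  1926·p + 256·q + 36·r = 5436;  256·p + 36·q + 6·r = 718.
(Σx^2·x^2 = 14980, Σx^2·x = 1926, Σx^2 = 256, Σx·x = 256, Σx = 36, Σ1 = 6, Σx^2·y = 42404, Σx·y = 5436, Σy = 718.)
Inverting the 3×3 Gram matrix, [p, q, r]ᵀ = [4628/1529, -10026/7645, -12299/7645]ᵀ.

p = 3.03, q = -1.31, r = -1.61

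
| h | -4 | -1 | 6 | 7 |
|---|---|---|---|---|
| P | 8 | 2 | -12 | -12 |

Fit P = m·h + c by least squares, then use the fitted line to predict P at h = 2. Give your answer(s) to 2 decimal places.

Forming MᵀM = [[102, 8]; [8, 4]] and MᵀP = [-190, -14]ᵀ gives MᵀM·[m, c]ᵀ = MᵀP.
Δ = 102·4 − 8² = 344.
m = ((-190)·4 − 8·(-14))/344 = -81/43; c = (102·(-14) − 8·(-190))/344 = 23/86.
At h = 2: P̂ = (-81/43)·(2) + (23/86)·(1) = -7/2.

P̂ = -3.50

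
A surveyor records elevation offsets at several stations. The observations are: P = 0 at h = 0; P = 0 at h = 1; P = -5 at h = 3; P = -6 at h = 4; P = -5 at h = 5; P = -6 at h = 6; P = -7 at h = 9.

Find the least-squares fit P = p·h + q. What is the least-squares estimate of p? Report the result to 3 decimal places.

The normal equations are: 168·p + 28·q = -163;  28·p + 7·q = -29.
Determinant 168·7 − 28² = 392.
p = ((-163)·7 − 28·(-29))/392 = -47/56; q = (168·(-29) − 28·(-163))/392 = -11/14.

p = -0.839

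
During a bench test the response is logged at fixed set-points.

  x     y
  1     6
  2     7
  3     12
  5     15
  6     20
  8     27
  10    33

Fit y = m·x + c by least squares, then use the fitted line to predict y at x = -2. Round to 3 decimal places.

ŷ = -4.404

AᵀA·[m, c]ᵀ = Aᵀy reads: 239·m + 35·c = 797;  35·m + 7·c = 120.
Δ = 239·7 − 35² = 448.
m = (797·7 − 35·120)/448 = 197/64; c = (239·120 − 35·797)/448 = 785/448.
At x = -2: ŷ = (197/64)·(-2) + (785/448)·(1) = -1973/448.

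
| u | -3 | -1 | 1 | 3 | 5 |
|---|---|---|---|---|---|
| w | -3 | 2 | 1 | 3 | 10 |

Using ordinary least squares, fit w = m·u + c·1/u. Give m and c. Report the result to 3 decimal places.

With design matrix A, AᵀA = [[45, 5]; [5, 509/225]] and Aᵀw = [67, 3]ᵀ.
Determinant 45·(509/225) − 5² = 384/5.
m = (67·(509/225) − 5·3)/(384/5) = 3841/2160; c = (45·3 − 5·67)/(384/5) = -125/48.

m = 1.778, c = -2.604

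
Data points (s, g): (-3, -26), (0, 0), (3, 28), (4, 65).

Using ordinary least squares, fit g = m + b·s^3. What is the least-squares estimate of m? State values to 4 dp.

With design matrix X, XᵀX = [[4, 64]; [64, 5554]] and Xᵀg = [67, 5618]ᵀ.
Determinant 4·5554 − 64² = 18120.
m = (67·5554 − 64·5618)/18120 = 6283/9060; b = (4·5618 − 64·67)/18120 = 2273/2265.

m = 0.6935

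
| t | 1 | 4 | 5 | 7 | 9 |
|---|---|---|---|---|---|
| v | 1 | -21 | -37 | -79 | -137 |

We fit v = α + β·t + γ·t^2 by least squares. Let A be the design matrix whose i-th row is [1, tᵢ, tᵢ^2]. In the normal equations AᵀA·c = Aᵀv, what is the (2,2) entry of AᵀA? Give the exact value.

Row 2 ↔ basis t, column 2 ↔ basis t, so (AᵀA)_{2,2} = Σᵢ (t)·(t) = (1)·(1) + (4)·(4) + (5)·(5) + (7)·(7) + (9)·(9) = 172.

172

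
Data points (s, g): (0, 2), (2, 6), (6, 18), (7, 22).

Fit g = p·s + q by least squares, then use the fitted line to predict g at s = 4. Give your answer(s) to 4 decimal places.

From the data, Σs·s = 89, Σs = 15, Σ1 = 4.
For Aᵀg: Σs·g = 274, Σg = 48.
Determinant 89·4 − 15² = 131.
p = (274·4 − 15·48)/131 = 376/131; q = (89·48 − 15·274)/131 = 162/131.
At s = 4: ĝ = (376/131)·(4) + (162/131)·(1) = 1666/131.

ĝ = 12.7176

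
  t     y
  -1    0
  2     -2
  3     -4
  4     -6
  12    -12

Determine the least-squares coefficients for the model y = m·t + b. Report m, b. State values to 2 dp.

With design matrix M, MᵀM = [[174, 20]; [20, 5]] and Mᵀy = [-184, -24]ᵀ.
Δ = 174·5 − 20² = 470.
m = ((-184)·5 − 20·(-24))/470 = -44/47; b = (174·(-24) − 20·(-184))/470 = -248/235.

m = -0.94, b = -1.06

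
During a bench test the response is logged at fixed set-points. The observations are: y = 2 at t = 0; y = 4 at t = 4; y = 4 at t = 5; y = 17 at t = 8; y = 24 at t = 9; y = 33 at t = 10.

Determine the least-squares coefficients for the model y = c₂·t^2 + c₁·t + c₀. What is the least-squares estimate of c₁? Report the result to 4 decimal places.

MᵀM·[c₂, c₁, c₀]ᵀ = Mᵀy reads: 21538·c₂ + 2430·c₁ + 286·c₀ = 6496;  2430·c₂ + 286·c₁ + 36·c₀ = 718;  286·c₂ + 36·c₁ + 6·c₀ = 84.
(Σt^2·t^2 = 21538, Σt^2·t = 2430, Σt^2 = 286, Σt·t = 286, Σt = 36, Σ1 = 6, Σt^2·y = 6496, Σt·y = 718, Σy = 84.)
Solving the 3×3 system (Gaussian elimination) gives c₂ = 2319/4669, c₁ = -1340/667, c₀ = 383/161.

c₁ = -2.0090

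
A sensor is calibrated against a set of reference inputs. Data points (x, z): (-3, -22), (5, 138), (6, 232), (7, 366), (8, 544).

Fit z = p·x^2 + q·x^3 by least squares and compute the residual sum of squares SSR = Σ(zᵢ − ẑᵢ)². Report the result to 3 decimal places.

From the data, Σx^2·x^2 = 8499, Σx^2·x^3 = 60233, Σx^3·x^3 = 442803.
And Σx^2·z = 64354, Σx^3·z = 472022.
Normal equations: [[8499, 60233]; [60233, 442803]]·[p, q]ᵀ = [64354, 472022]ᵀ.
Eliminating q: 442803·(row 1) − 60233·(row 2) gives 135368408·p = 442803·64354 − 60233·472022 = 64843136, so p = 120976/252553.
Then q = (472022 − 60233·(120976/252553))/442803 = 16935062/16921051.
Residuals: 12035024/16921051, 2226784/2417293, -24083672/16921051, -1826544/2417293, 15554912/16921051; SSR = 81157312/16921051.

SSR = 4.796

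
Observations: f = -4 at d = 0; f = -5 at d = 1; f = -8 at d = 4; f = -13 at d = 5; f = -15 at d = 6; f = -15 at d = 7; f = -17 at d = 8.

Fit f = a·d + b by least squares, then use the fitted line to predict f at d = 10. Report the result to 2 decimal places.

f̂ = -20.54

Setting ∂/∂a … = 0 gives: 191·a + 31·b = -433;  31·a + 7·b = -77.
Δ = 191·7 − 31² = 376.
a = ((-433)·7 − 31·(-77))/376 = -161/94; b = (191·(-77) − 31·(-433))/376 = -321/94.
At d = 10: f̂ = (-161/94)·(10) + (-321/94)·(1) = -1931/94.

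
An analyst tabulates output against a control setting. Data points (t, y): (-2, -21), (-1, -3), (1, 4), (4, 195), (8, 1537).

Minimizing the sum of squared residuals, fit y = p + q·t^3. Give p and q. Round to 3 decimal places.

p = 1.728, q = 2.999

With design matrix A, AᵀA = [[5, 568]; [568, 266306]] and Aᵀy = [1712, 799599]ᵀ.
Determinant 5·266306 − 568² = 1008906.
p = (1712·266306 − 568·799599)/1008906 = 871820/504453; q = (5·799599 − 568·1712)/1008906 = 3025579/1008906.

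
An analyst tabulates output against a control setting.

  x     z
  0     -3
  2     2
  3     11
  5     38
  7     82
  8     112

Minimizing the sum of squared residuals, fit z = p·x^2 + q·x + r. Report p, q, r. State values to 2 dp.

AᵀA·[p, q, r]ᵀ = Aᵀz reads: 7219·p + 1015·q + 151·r = 12243;  1015·p + 151·q + 25·r = 1697;  151·p + 25·q + 6·r = 242.
Row-reducing yields p = 33659/16872, q = -29201/16872, r = -7485/2812.

p = 1.99, q = -1.73, r = -2.66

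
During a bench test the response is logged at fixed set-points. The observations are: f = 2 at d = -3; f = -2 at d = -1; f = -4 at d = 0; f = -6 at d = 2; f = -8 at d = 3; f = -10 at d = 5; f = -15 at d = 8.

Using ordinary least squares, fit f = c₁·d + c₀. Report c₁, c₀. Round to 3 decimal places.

c₁ = -1.476, c₀ = -3.190

Setting ∂/∂c₁ … = 0 gives: 112·c₁ + 14·c₀ = -210;  14·c₁ + 7·c₀ = -43.
(Σd·d = 112, Σd = 14, Σ1 = 7, Σd·f = -210, Σf = -43.)
Determinant 112·7 − 14² = 588.
c₁ = ((-210)·7 − 14·(-43))/588 = -31/21; c₀ = (112·(-43) − 14·(-210))/588 = -67/21.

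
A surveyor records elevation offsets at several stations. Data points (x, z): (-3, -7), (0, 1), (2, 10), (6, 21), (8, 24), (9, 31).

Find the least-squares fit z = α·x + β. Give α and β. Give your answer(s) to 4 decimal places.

α = 3.0412, β = 2.1824

Normal-equation sums: Σx·x = 194, Σx = 22, Σ1 = 6.
Right-hand side: Σx·z = 638, Σz = 80.
So MᵀM·[α, β]ᵀ = Mᵀz: [[194, 22]; [22, 6]]·[α, β]ᵀ = [638, 80]ᵀ.
det = 194·6 − 22² = 680.
α = (638·6 − 22·80)/680 = 517/170; β = (194·80 − 22·638)/680 = 371/170.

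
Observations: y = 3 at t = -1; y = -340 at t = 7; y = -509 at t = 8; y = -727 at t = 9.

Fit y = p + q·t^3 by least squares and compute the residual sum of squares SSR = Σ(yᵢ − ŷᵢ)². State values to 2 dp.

XᵀX·[p, q]ᵀ = Xᵀy reads: 4·p + 1583·q = -1573;  1583·p + 911235·q = -907214.
(Σ1 = 4, Σt^3 = 1583, Σt^3·t^3 = 911235, Σy = -1573, Σt^3·y = -907214.)
Δ = 4·911235 − 1583² = 1139051.
p = ((-1573)·911235 − 1583·(-907214))/1139051 = 2747107/1139051; q = (4·(-907214) − 1583·(-1573))/1139051 = -1138797/1139051.
Residuals: -468751/1139051, 582924/1139051, 539998/1139051, -654171/1139051; SSR = 1122922/1139051.

SSR = 0.99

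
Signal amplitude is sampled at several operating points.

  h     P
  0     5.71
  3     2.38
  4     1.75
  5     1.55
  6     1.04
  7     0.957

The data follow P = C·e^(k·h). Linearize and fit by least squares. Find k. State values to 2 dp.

Taking logs, ln P = k·h + ln C, so regress ln P on h.
Σh = 25.0000, Σ(h)² = 135.0000, Σln P = 3.6025, Σh·ln P = 6.9587.
Normal system: [[135.0000, 25.0000]; [25.0000, 6]]·[k, ln C]ᵀ = [6.9587, 3.6025]ᵀ.
Δ = 135.0000·6 − (25.0000)² = 185.0000; k = (6.9587·6 − 25.0000·3.6025)/185.0000 = -0.26113, ln C = (135.0000·3.6025 − 25.0000·6.9587)/185.0000 = 1.68846.

k = -0.26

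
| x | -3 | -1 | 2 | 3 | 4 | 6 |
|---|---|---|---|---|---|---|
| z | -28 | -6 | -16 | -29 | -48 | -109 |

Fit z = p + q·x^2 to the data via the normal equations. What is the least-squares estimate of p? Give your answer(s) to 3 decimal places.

Forming AᵀA = [[6, 75]; [75, 1731]] and Aᵀz = [-236, -5275]ᵀ gives AᵀA·[p, q]ᵀ = Aᵀz.
Δ = 6·1731 − 75² = 4761.
p = ((-236)·1731 − 75·(-5275))/4761 = -4297/1587; q = (6·(-5275) − 75·(-236))/4761 = -1550/529.

p = -2.708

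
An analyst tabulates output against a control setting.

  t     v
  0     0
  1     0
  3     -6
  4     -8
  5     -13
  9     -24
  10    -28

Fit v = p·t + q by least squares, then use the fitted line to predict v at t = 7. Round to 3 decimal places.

Normal-equation sums: Σt·t = 232, Σt = 32, Σ1 = 7.
And Σt·v = -611, Σv = -79.
So MᵀM·[p, q]ᵀ = Mᵀv: [[232, 32]; [32, 7]]·[p, q]ᵀ = [-611, -79]ᵀ.
Δ = 232·7 − 32² = 600.
p = ((-611)·7 − 32·(-79))/600 = -583/200; q = (232·(-79) − 32·(-611))/600 = 51/25.
At t = 7: v̂ = (-583/200)·(7) + (51/25)·(1) = -3673/200.

v̂ = -18.365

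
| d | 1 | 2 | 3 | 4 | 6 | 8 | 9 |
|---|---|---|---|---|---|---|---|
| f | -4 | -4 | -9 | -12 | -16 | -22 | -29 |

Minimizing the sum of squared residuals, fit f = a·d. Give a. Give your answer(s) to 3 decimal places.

From the data, Σd·d = 211.
Right-hand side: Σd·f = -620.
Normal equations: [[211]]·[a]ᵀ = [-620]ᵀ.
a = (-620)/211 = -2.93839.

a = -2.938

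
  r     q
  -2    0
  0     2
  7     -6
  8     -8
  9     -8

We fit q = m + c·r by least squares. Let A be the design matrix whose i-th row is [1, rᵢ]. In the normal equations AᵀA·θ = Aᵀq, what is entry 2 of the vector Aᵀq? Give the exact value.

-178

Entry 2 ↔ basis r, so (Aᵀq)_{2} = Σᵢ (r)·qᵢ = (-2)·(0) + (0)·(2) + (7)·(-6) + (8)·(-8) + (9)·(-8) = -178.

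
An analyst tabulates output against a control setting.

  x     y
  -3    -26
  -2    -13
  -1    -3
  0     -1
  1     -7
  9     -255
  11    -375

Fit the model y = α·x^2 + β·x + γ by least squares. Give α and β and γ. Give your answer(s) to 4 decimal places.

α = -2.9864, β = -1.1037, γ = -2.1984

AᵀA·[α, β, γ]ᵀ = Aᵀy reads: 21301·α + 2025·β + 217·γ = -66326;  2025·α + 217·β + 15·γ = -6320;  217·α + 15·β + 7·γ = -680.
(Σx^2·x^2 = 21301, Σx^2·x = 2025, Σx^2 = 217, Σx·x = 217, Σx = 15, Σ1 = 7, Σx^2·y = -66326, Σx·y = -6320, Σy = -680.)
Solving the 3×3 system (Gaussian elimination) gives α = -453827/151963, β = -23960/21709, γ = -334083/151963.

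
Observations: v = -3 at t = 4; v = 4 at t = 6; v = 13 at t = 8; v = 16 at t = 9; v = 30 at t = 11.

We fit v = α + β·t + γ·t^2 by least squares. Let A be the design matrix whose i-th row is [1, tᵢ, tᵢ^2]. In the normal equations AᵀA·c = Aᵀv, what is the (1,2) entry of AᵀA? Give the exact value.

38

Row 1 ↔ basis 1, column 2 ↔ basis t, so (AᵀA)_{1,2} = Σᵢ t = (1)·(4) + (1)·(6) + (1)·(8) + (1)·(9) + (1)·(11) = 38.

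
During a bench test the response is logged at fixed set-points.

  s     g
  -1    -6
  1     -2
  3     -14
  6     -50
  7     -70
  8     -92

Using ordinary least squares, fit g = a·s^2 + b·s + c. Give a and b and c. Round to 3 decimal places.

a = -1.561, b = 1.358, c = -2.807

Compute the Gram sums: Σs^2·s^2 = 7876, Σs^2·s = 1098, Σs^2 = 160, Σs·s = 160, Σs = 24, Σ1 = 6.
For Xᵀg: Σs^2·g = -11252, Σs·g = -1564, Σg = -234.
So XᵀX·[a, b, c]ᵀ = Xᵀg: [[7876, 1098, 160]; [1098, 160, 24]; [160, 24, 6]]·[a, b, c]ᵀ = [-11252, -1564, -234]ᵀ.
Solving the 3×3 system (Gaussian elimination) gives a = -24858/15925, b = 21626/15925, c = -44699/15925.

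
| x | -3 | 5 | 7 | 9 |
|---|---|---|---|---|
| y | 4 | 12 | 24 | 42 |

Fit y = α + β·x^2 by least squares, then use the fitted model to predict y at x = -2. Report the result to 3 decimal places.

ŷ = 0.995

The normal system AᵀA·[α, β]ᵀ = Aᵀy is [[4, 164]; [164, 9668]]·[α, β]ᵀ = [82, 4914]ᵀ.
det = 4·9668 − 164² = 11776.
α = (82·9668 − 164·4914)/11776 = -205/184; β = (4·4914 − 164·82)/11776 = 97/184.
At x = -2: ŷ = (-205/184)·(1) + (97/184)·(4) = 183/184.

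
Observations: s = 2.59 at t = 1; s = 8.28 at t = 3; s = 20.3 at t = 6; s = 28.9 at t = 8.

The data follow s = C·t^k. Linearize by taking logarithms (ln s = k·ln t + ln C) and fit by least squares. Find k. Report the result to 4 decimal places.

k = 1.1621

Linearized form: ln s = k·ln t + ln C. From the 4 transformed points,
AᵀA = [[8.7414, 4.9698]; [4.9698, 4]], rhs = [14.7115, 9.4400]ᵀ  (here Σln t = 4.9698, Σ(ln t)² = 8.7414, Σln s = 9.4400, Σln t·ln s = 14.7115).
Δ = 8.7414·4 − (4.9698)² = 10.2667; k = (14.7115·4 − 4.9698·9.4400)/10.2667 = 1.16213, ln C = (8.7414·9.4400 − 4.9698·14.7115)/10.2667 = 0.91610.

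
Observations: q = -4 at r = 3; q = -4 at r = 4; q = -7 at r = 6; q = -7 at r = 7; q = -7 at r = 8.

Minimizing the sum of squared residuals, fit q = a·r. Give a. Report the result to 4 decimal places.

a = -1.0057

Sums needed: Σr·r = 174.
Right-hand side: Σr·q = -175.
XᵀX·[a]ᵀ = Xᵀq becomes [[174]]·[a]ᵀ = [-175]ᵀ.
a = (-175)/174 = -1.00575.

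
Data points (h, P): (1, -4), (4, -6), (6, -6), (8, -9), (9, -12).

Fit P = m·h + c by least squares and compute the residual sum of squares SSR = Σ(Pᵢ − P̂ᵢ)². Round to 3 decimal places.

SSR = 6.330

Compute the Gram sums: Σh·h = 198, Σh = 28, Σ1 = 5.
Right-hand side: Σh·P = -244, ΣP = -37.
det = 198·5 − 28² = 206.
m = ((-244)·5 − 28·(-37))/206 = -92/103; c = (198·(-37) − 28·(-244))/206 = -247/103.
Residuals: -73/103, -3/103, 181/103, 56/103, -161/103; SSR = 652/103.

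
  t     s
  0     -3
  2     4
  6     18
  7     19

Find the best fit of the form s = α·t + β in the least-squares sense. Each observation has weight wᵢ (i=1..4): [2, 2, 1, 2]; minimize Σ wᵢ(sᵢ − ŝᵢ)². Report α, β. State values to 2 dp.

With design matrix X, XᵀWX = [[142, 24]; [24, 7]] and XᵀWs = [390, 58]ᵀ.
Determinant 142·7 − 24² = 418.
α = (390·7 − 24·58)/418 = 669/209; β = (142·58 − 24·390)/418 = -562/209.

α = 3.20, β = -2.69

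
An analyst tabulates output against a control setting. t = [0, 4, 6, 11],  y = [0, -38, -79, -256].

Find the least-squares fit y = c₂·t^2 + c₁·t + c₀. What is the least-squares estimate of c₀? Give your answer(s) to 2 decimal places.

From the data, Σt^2·t^2 = 16193, Σt^2·t = 1611, Σt^2 = 173, Σt·t = 173, Σt = 21, Σ1 = 4.
And Σt^2·y = -34428, Σt·y = -3442, Σy = -373.
Normal equations: [[16193, 1611, 173]; [1611, 173, 21]; [173, 21, 4]]·[c₂, c₁, c₀]ᵀ = [-34428, -3442, -373]ᵀ.
Solving the 3×3 system (Gaussian elimination) gives c₂ = -105353/52742, c₁ = -67237/52742, c₀ = -4340/26371.

c₀ = -0.16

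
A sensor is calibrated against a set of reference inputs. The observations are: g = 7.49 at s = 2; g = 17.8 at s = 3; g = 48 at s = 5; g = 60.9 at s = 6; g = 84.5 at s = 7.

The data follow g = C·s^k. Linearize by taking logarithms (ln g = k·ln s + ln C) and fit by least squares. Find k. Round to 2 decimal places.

Linearized form: ln g = k·ln s + ln C. From the 5 transformed points,
Σln s = 7.1389, Σ(ln s)² = 11.2747, Σln g = 17.3100, Σln s·ln g = 26.7856.
Equations: 11.2747·k + 7.1389·ln C = 26.7856;  7.1389·k + 5·ln C = 17.3100.
Δ = 11.2747·5 − (7.1389)² = 5.4099; k = (26.7856·5 − 7.1389·17.3100)/5.4099 = 1.91397, ln C = (11.2747·17.3100 − 7.1389·26.7856)/5.4099 = 0.72928.

k = 1.91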